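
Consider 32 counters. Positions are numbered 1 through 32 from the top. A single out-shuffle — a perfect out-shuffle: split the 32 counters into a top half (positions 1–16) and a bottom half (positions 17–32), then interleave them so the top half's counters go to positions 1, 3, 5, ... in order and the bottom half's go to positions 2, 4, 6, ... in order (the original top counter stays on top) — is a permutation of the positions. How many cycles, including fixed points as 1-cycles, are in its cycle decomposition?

8

Trace each unvisited position around until it returns:
(1) (2 3 5 9 17) (4 7 13 25 18) (6 11 21 10 19) (8 15 29 26 20) (12 23 14 27 22) (16 31 30 28 24) (32)
8 cycles in total.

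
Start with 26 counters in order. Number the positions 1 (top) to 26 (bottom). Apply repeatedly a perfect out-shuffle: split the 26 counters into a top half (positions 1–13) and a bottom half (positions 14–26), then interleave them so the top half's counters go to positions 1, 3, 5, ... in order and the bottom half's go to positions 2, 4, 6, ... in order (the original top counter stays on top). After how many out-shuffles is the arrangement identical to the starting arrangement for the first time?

The out-shuffle permutes the 26 positions with cycle lengths [1, 1, 4, 20].
Every counter is home exactly when every cycle has completed a whole number of laps, i.e. after lcm(1, 4, 20) = 20 out-shuffles.

20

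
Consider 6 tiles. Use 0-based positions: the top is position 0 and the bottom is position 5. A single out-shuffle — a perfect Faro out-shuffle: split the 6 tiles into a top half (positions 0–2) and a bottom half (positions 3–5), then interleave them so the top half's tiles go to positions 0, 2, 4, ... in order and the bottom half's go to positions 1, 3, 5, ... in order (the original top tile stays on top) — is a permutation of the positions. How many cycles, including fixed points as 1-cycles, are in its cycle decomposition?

Trace each unvisited position around until it returns:
(0) (1 2 4 3) (5)
3 cycles in total.

3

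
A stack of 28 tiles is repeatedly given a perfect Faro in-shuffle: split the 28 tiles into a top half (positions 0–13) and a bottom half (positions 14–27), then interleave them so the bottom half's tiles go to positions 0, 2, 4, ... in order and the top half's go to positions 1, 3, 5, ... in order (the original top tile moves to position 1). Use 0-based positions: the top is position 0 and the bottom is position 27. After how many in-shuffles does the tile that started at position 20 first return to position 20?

28

Follow position 20 under repeated in-shuffles:
20 → 12 → 25 → 22 → 16 → 4 → 9 → 19 → ... → 20 (length 28)
It first returns after 28 in-shuffles.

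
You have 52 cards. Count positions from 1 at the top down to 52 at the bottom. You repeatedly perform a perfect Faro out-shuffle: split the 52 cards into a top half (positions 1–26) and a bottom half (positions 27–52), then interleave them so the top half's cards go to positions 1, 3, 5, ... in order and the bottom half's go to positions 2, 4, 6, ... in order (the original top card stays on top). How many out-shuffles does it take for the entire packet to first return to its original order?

8

The out-shuffle permutes the 52 positions with cycle lengths [1, 1, 2, 8, 8, 8, 8, 8, 8].
Every card is home exactly when every cycle has completed a whole number of laps, i.e. after lcm(1, 2, 8) = 8 out-shuffles.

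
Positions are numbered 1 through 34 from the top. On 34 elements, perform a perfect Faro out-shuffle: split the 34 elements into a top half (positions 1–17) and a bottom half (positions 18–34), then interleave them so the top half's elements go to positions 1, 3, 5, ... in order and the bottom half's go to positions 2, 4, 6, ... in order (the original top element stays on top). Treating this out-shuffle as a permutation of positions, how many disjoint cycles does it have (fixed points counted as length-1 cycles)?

6

Trace each unvisited position around until it returns:
(1) (2 3 5 9 17 33 32 30 26 18) (4 7 13 25 16 31 28 22 10 19) (6 11 21 8 15 29 24 14 27 20) (12 23) (34)
6 cycles in total.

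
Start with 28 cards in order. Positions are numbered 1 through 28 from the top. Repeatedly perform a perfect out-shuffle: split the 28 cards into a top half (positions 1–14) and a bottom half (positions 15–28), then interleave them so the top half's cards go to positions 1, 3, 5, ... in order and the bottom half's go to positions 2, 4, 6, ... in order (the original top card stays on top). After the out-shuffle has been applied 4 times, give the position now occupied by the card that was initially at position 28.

28

Position 28 is a fixed point of every out-shuffle, so the card never moves.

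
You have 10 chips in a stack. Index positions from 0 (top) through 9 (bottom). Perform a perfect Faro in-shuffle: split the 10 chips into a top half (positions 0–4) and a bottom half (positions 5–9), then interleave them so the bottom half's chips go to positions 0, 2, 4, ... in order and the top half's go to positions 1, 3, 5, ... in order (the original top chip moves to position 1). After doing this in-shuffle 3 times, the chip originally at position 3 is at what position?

9

Track the chip's position through each in-shuffle:
3 → 7 → 4 → 9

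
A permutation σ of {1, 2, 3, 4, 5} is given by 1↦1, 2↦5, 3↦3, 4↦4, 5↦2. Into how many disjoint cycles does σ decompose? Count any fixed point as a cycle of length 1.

Cycle decomposition: (1) (2 5) (3) (4).
4 cycles.

4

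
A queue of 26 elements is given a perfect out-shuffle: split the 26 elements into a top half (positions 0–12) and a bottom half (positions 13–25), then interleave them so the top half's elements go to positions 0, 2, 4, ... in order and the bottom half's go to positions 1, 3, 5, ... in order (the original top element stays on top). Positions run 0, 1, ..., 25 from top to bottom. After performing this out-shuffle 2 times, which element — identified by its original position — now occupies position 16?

Work backwards from position 16, undoing one out-shuffle at a time:
16 ← 8 ← 4
So the element now at position 16 started at position 4.

4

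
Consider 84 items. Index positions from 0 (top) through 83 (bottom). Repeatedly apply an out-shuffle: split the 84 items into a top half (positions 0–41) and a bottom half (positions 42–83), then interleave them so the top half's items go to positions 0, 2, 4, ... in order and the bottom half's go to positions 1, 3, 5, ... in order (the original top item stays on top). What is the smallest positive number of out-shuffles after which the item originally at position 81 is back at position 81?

Follow position 81 under repeated out-shuffles:
81 → 79 → 75 → 67 → 51 → 19 → 38 → 76 → ... → 81 (length 82)
It first returns after 82 out-shuffles.

82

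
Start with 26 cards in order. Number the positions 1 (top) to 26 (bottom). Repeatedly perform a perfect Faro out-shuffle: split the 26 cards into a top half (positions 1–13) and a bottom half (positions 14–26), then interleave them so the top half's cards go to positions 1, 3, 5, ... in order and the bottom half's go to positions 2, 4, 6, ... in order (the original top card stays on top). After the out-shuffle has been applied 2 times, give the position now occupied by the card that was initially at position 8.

4

Track the card's position through each out-shuffle:
8 → 15 → 4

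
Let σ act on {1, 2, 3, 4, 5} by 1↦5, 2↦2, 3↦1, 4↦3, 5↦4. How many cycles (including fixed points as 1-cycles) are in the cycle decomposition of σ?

2

Cycle decomposition: (1 5 4 3) (2).
2 cycles.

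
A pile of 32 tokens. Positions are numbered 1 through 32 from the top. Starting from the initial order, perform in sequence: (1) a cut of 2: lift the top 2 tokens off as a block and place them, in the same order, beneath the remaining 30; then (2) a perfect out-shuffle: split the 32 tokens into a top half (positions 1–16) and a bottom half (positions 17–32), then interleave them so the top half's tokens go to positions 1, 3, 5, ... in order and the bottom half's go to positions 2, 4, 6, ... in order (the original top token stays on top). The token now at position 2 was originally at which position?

Undo the operations in reverse order, starting from position 2:
  undo op 2 (out-shuffle, from bottom half): 2 ← 17
  undo op 1 (cut 2): 17 ← 19
So the token at position 2 came from original position 19.

19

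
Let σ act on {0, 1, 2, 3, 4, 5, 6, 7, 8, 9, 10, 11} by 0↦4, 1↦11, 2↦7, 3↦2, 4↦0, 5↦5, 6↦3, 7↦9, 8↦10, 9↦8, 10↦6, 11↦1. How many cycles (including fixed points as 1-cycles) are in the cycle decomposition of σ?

4

Cycle decomposition: (0 4) (1 11) (2 7 9 8 10 6 3) (5).
4 cycles.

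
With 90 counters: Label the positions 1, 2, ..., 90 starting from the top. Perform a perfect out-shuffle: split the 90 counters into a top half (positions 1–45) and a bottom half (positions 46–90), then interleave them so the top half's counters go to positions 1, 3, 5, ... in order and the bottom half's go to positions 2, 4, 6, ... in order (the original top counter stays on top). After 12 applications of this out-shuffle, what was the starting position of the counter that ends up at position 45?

Work backwards from position 45, undoing one out-shuffle at a time:
45 ← 23 ← 12 ← 51 ← 26 ← 58 ← 74 ← 82 ← 86 ← 88 ← 89 ← 45 ← 23
So the counter now at position 45 started at position 23.

23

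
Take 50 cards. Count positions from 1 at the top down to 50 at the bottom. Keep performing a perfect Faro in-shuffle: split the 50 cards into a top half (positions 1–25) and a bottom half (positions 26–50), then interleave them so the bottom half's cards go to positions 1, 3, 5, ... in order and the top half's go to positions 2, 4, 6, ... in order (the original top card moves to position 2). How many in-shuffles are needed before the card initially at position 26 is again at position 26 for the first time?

8

Follow position 26 under repeated in-shuffles:
26 → 1 → 2 → 4 → 8 → 16 → 32 → 13 → 26
It first returns after 8 in-shuffles.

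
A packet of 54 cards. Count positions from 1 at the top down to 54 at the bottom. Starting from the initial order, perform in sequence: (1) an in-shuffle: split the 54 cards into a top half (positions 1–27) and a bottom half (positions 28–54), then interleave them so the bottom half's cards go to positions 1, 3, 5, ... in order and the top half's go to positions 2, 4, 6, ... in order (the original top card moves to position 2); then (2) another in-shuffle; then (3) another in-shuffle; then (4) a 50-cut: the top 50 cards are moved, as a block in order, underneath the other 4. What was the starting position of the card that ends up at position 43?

Undo the operations in reverse order, starting from position 43:
  undo op 4 (cut 50): 43 ← 39
  undo op 3 (in-shuffle, from bottom half): 39 ← 47
  undo op 2 (in-shuffle, from bottom half): 47 ← 51
  undo op 1 (in-shuffle, from bottom half): 51 ← 53
So the card at position 43 came from original position 53.

53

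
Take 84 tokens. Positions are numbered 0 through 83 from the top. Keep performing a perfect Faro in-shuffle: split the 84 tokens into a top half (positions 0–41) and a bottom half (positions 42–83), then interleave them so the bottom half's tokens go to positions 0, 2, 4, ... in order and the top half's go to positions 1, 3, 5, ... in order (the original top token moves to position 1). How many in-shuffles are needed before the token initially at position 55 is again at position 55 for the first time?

Follow position 55 under repeated in-shuffles:
55 → 26 → 53 → 22 → 45 → 6 → 13 → 27 → 55
It first returns after 8 in-shuffles.

8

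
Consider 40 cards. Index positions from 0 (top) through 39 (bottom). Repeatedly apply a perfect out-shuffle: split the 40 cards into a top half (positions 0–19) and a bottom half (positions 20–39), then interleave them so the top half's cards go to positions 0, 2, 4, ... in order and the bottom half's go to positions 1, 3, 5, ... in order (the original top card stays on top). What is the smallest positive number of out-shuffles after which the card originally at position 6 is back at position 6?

12

Follow position 6 under repeated out-shuffles:
6 → 12 → 24 → 9 → 18 → 36 → 33 → 27 → 15 → 30 → 21 → 3 → 6
It first returns after 12 out-shuffles.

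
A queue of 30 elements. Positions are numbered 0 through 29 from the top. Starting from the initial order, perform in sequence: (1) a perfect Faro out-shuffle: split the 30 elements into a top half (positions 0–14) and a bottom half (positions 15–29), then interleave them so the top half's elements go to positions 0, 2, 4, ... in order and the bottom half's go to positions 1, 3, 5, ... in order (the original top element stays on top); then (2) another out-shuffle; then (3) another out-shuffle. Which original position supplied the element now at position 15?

Undo the operations in reverse order, starting from position 15:
  undo op 3 (out-shuffle, from bottom half): 15 ← 22
  undo op 2 (out-shuffle, from top half): 22 ← 11
  undo op 1 (out-shuffle, from bottom half): 11 ← 20
So the element at position 15 came from original position 20.

20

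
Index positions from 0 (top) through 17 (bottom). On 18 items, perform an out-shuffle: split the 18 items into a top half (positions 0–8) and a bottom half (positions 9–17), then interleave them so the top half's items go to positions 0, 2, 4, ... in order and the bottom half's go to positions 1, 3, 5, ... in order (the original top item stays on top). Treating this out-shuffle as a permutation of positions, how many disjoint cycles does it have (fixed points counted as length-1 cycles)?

Trace each unvisited position around until it returns:
(0) (1 2 4 8 16 15 13 9) (3 6 12 7 14 11 5 10) (17)
4 cycles in total.

4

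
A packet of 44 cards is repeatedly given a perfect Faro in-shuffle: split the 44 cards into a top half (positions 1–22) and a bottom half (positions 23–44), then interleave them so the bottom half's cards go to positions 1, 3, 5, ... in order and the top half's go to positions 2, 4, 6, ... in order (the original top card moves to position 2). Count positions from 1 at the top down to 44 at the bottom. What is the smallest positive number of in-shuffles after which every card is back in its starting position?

12

The in-shuffle permutes the 44 positions with cycle lengths [2, 4, 4, 4, 6, 12, 12].
Every card is home exactly when every cycle has completed a whole number of laps, i.e. after lcm(2, 4, 6, 12) = 12 in-shuffles.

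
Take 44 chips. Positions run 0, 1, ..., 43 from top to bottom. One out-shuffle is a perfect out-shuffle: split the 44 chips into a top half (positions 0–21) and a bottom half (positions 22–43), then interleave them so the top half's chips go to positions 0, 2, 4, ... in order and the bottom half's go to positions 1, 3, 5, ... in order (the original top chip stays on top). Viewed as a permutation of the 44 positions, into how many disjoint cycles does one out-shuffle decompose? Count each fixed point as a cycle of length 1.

Trace each unvisited position around until it returns:
(0) (1 2 4 8 16 32 ... len 14) (3 6 12 24 5 10 ... len 14) (7 14 28 13 26 9 ... len 14) (43)
5 cycles in total.

5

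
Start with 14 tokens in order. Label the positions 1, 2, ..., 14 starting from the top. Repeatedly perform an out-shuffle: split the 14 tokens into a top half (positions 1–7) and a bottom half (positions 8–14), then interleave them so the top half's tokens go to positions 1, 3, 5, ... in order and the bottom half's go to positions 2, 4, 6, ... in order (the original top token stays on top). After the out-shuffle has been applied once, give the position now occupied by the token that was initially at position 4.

Track the token's position through each out-shuffle:
4 → 7

7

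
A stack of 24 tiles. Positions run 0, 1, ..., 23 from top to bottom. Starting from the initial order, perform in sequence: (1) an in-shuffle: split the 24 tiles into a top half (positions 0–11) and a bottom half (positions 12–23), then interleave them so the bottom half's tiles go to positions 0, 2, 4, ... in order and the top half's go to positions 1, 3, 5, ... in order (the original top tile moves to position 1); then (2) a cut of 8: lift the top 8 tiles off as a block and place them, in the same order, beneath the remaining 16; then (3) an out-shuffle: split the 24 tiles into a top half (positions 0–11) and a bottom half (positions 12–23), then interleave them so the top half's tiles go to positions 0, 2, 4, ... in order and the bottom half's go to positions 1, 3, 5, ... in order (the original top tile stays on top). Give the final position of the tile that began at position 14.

17

Track the tile from position 14 forward through each operation:
  after op 1 (in-shuffle): 14 → 4
  after op 2 (cut 8): 4 → 20
  after op 3 (out-shuffle): 20 → 17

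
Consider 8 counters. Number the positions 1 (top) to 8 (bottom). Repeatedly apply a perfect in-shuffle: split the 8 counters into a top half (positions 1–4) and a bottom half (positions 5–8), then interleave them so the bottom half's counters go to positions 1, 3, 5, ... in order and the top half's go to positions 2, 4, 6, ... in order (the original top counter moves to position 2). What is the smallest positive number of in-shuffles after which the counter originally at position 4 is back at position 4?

6

Follow position 4 under repeated in-shuffles:
4 → 8 → 7 → 5 → 1 → 2 → 4
It first returns after 6 in-shuffles.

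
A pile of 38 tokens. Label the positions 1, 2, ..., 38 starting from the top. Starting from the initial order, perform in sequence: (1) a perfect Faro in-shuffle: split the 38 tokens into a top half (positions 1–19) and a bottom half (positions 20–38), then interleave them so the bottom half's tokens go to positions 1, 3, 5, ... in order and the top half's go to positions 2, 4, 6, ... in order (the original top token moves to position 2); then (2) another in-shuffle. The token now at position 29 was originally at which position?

17

Undo the operations in reverse order, starting from position 29:
  undo op 2 (in-shuffle, from bottom half): 29 ← 34
  undo op 1 (in-shuffle, from top half): 34 ← 17
So the token at position 29 came from original position 17.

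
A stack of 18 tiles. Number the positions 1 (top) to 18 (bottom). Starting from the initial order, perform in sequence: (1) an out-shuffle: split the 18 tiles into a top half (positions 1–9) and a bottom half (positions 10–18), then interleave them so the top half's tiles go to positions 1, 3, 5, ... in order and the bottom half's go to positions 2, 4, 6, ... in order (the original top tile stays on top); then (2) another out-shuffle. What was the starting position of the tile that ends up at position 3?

10

Undo the operations in reverse order, starting from position 3:
  undo op 2 (out-shuffle, from top half): 3 ← 2
  undo op 1 (out-shuffle, from bottom half): 2 ← 10
So the tile at position 3 came from original position 10.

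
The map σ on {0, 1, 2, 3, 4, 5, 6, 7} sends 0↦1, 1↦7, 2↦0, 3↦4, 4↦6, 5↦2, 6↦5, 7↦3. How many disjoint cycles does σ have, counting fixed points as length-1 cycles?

1

Cycle decomposition: (0 1 7 3 4 6 5 2).
1 cycle.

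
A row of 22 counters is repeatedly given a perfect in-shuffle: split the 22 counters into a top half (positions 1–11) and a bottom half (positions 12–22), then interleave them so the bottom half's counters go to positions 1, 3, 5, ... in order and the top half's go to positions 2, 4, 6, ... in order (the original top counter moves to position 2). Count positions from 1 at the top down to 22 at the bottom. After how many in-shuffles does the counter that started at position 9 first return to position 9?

11

Follow position 9 under repeated in-shuffles:
9 → 18 → 13 → 3 → 6 → 12 → 1 → 2 → 4 → 8 → 16 → 9
It first returns after 11 in-shuffles.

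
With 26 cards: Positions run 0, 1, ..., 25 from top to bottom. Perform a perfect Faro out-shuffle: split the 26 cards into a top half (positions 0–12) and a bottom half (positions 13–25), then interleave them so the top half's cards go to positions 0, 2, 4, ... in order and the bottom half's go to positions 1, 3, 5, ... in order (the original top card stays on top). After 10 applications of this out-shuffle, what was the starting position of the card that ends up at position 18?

Work backwards from position 18, undoing one out-shuffle at a time:
18 ← 9 ← 17 ← 21 ← 23 ← 24 ← 12 ← 6 ← 3 ← 14 ← 7
So the card now at position 18 started at position 7.

7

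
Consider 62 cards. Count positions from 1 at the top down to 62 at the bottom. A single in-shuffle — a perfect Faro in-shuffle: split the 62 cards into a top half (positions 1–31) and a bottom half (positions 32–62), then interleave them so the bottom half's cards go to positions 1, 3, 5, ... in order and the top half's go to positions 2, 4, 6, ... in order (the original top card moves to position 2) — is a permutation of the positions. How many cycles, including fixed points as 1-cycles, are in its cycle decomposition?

Trace each unvisited position around until it returns:
(1 2 4 8 16 32) (3 6 12 24 48 33) (5 10 20 40 17 34) (7 14 28 56 49 35) (9 18 36) (11 22 44 25 50 37) (13 26 52 41 19 38) (15 30 60 57 51 39) ... plus 4 more
12 cycles in total.

12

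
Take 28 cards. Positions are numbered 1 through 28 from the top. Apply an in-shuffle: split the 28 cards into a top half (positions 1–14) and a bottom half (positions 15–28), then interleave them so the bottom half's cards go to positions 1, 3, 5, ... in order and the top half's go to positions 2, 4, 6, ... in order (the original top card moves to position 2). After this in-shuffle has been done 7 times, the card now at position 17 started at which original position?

28

Work backwards from position 17, undoing one in-shuffle at a time:
17 ← 23 ← 26 ← 13 ← 21 ← 25 ← 27 ← 28
So the card now at position 17 started at position 28.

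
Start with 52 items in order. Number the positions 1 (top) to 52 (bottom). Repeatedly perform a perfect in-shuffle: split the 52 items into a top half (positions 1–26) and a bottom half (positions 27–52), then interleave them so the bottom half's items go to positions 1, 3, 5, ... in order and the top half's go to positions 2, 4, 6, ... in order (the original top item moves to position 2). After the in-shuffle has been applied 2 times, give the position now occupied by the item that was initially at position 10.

40

Track the item's position through each in-shuffle:
10 → 20 → 40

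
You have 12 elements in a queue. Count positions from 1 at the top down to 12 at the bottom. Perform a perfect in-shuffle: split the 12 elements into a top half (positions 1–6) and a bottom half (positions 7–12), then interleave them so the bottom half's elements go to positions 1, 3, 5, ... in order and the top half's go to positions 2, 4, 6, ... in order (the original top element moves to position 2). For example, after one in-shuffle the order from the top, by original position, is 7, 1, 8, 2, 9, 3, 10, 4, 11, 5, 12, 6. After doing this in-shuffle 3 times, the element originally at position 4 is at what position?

6

Track the element's position through each in-shuffle:
4 → 8 → 3 → 6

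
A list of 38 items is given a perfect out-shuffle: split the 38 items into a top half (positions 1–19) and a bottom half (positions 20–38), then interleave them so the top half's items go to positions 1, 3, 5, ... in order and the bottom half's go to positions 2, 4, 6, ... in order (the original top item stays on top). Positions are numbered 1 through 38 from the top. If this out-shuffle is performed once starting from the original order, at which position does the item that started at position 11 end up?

21

Track the item's position through each out-shuffle:
11 → 21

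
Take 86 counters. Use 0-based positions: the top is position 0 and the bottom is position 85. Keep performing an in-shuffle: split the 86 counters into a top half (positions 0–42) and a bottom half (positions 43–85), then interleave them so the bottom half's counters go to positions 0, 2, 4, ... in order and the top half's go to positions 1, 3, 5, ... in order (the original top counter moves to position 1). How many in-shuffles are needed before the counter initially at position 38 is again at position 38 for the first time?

Follow position 38 under repeated in-shuffles:
38 → 77 → 68 → 50 → 14 → 29 → 59 → 32 → ... → 38 (length 28)
It first returns after 28 in-shuffles.

28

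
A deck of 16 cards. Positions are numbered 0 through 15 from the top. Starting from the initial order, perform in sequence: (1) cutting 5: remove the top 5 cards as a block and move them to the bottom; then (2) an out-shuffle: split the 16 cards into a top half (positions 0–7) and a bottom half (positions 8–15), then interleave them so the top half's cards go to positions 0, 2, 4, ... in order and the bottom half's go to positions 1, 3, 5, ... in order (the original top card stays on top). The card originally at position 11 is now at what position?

Track the card from position 11 forward through each operation:
  after op 1 (cut 5): 11 → 6
  after op 2 (out-shuffle): 6 → 12

12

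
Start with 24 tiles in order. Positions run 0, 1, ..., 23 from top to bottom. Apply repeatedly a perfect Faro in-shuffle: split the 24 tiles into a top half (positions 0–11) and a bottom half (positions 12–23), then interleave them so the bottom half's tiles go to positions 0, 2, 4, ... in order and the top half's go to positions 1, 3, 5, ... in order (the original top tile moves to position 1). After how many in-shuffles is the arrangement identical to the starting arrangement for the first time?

20

The in-shuffle permutes the 24 positions with cycle lengths [4, 20].
Every tile is home exactly when every cycle has completed a whole number of laps, i.e. after lcm(4, 20) = 20 in-shuffles.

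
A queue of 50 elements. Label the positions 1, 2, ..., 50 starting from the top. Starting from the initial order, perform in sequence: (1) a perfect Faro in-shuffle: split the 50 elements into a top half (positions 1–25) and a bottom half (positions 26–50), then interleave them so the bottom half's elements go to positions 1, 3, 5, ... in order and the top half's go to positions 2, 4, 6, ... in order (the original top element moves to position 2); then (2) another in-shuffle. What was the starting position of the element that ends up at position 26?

32

Undo the operations in reverse order, starting from position 26:
  undo op 2 (in-shuffle, from top half): 26 ← 13
  undo op 1 (in-shuffle, from bottom half): 13 ← 32
So the element at position 26 came from original position 32.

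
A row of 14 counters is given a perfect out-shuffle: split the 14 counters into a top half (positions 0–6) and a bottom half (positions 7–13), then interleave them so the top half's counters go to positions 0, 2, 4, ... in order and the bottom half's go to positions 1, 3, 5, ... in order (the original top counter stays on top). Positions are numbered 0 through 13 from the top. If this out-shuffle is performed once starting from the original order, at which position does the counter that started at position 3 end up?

6

Track the counter's position through each out-shuffle:
3 → 6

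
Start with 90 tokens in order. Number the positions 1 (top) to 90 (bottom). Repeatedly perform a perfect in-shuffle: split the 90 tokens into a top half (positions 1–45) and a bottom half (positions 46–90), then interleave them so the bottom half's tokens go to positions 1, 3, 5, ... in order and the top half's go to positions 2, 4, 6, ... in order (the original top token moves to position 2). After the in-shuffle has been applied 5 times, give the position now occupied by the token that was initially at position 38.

33

Track the token's position through each in-shuffle:
38 → 76 → 61 → 31 → 62 → 33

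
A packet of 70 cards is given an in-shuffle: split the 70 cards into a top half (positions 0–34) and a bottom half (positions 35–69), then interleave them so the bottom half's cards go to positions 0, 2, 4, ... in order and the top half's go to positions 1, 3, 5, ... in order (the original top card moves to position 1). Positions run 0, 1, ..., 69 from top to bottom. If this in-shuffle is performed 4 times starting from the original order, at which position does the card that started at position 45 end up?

Track the card's position through each in-shuffle:
45 → 20 → 41 → 12 → 25

25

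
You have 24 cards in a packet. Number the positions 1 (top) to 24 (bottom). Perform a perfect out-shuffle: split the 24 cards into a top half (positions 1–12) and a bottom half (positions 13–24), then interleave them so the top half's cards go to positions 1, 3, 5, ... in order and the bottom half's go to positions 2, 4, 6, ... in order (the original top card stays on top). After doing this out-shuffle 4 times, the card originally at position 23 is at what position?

8

Track the card's position through each out-shuffle:
23 → 22 → 20 → 16 → 8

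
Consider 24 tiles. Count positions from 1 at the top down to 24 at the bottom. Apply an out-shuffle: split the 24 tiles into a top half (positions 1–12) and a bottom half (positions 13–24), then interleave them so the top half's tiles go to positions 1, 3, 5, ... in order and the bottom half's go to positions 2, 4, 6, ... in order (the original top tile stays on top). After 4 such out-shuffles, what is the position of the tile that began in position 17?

Track the tile's position through each out-shuffle:
17 → 10 → 19 → 14 → 4

4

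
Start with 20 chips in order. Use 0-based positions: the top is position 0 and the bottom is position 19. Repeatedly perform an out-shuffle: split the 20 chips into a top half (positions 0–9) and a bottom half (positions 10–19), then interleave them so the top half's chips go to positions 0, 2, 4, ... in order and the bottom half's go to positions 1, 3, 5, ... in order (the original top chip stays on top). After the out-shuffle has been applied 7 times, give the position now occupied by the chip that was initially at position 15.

1

Track the chip's position through each out-shuffle:
15 → 11 → 3 → 6 → 12 → 5 → 10 → 1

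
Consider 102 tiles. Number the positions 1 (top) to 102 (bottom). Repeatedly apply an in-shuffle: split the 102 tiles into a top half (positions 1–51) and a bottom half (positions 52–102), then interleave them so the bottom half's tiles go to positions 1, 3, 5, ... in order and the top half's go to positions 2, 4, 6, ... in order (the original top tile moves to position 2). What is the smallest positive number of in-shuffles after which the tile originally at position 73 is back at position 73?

51

Follow position 73 under repeated in-shuffles:
73 → 43 → 86 → 69 → 35 → 70 → 37 → 74 → ... → 73 (length 51)
It first returns after 51 in-shuffles.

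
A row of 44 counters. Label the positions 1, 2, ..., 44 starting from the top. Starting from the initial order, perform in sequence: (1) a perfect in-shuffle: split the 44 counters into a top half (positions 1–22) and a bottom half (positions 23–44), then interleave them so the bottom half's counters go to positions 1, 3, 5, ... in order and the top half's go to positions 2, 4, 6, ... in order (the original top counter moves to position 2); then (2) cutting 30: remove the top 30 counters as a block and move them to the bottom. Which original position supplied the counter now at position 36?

Undo the operations in reverse order, starting from position 36:
  undo op 2 (cut 30): 36 ← 22
  undo op 1 (in-shuffle, from top half): 22 ← 11
So the counter at position 36 came from original position 11.

11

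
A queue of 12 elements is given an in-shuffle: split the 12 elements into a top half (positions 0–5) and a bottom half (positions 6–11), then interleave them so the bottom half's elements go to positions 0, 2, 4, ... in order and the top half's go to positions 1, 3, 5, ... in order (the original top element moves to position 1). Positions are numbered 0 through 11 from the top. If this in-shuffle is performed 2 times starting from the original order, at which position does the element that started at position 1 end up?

Track the element's position through each in-shuffle:
1 → 3 → 7

7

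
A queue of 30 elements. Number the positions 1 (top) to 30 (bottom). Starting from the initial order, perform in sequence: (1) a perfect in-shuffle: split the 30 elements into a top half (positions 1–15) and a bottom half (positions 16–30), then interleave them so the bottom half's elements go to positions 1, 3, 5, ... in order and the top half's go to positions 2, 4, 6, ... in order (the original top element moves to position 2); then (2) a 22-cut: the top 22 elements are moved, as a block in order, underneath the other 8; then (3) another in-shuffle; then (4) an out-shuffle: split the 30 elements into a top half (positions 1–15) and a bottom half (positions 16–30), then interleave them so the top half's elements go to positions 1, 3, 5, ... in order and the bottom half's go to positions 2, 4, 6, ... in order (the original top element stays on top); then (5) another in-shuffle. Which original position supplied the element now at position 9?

10

Undo the operations in reverse order, starting from position 9:
  undo op 5 (in-shuffle, from bottom half): 9 ← 20
  undo op 4 (out-shuffle, from bottom half): 20 ← 25
  undo op 3 (in-shuffle, from bottom half): 25 ← 28
  undo op 2 (cut 22): 28 ← 20
  undo op 1 (in-shuffle, from top half): 20 ← 10
So the element at position 9 came from original position 10.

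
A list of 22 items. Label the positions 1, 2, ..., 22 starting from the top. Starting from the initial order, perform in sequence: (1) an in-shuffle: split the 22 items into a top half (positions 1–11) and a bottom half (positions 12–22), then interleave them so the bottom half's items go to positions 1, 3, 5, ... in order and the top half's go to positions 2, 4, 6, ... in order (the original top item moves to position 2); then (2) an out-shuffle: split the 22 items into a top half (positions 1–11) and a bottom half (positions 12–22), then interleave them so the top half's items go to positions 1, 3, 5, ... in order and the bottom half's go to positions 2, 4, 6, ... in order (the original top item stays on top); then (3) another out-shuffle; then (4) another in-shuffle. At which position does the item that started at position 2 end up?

Track the item from position 2 forward through each operation:
  after op 1 (in-shuffle): 2 → 4
  after op 2 (out-shuffle): 4 → 7
  after op 3 (out-shuffle): 7 → 13
  after op 4 (in-shuffle): 13 → 3

3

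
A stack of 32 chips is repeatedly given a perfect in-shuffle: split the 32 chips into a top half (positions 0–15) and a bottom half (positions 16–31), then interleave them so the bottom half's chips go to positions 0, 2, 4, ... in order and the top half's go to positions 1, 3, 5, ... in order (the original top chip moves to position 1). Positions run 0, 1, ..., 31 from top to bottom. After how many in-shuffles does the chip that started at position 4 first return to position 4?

Follow position 4 under repeated in-shuffles:
4 → 9 → 19 → 6 → 13 → 27 → 22 → 12 → 25 → 18 → 4
It first returns after 10 in-shuffles.

10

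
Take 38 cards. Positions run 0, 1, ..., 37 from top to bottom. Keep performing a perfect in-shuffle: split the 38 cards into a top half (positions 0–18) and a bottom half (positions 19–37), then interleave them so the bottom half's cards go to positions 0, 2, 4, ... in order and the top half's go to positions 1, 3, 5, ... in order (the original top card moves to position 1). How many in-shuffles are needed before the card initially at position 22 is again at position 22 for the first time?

12

Follow position 22 under repeated in-shuffles:
22 → 6 → 13 → 27 → 16 → 33 → 28 → 18 → 37 → 36 → 34 → 30 → 22
It first returns after 12 in-shuffles.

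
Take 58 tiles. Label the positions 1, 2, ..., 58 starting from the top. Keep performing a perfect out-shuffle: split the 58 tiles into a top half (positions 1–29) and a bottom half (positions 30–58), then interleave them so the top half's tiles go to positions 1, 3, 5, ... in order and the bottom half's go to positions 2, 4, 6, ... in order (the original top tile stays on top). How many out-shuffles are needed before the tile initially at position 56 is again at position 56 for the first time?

Follow position 56 under repeated out-shuffles:
56 → 54 → 50 → 42 → 26 → 51 → 44 → 30 → 2 → 3 → 5 → 9 → 17 → 33 → 8 → 15 → 29 → 57 → 56
It first returns after 18 out-shuffles.

18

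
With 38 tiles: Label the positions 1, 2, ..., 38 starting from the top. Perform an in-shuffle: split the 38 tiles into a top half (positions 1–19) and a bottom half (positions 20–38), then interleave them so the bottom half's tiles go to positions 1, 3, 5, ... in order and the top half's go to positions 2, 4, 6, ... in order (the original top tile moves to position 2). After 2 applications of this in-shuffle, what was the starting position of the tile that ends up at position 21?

Work backwards from position 21, undoing one in-shuffle at a time:
21 ← 30 ← 15
So the tile now at position 21 started at position 15.

15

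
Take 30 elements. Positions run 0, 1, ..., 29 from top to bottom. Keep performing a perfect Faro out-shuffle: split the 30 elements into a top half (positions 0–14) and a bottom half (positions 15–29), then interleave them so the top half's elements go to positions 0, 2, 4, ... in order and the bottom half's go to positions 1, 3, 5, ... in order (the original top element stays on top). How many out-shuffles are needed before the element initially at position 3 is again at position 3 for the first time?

Follow position 3 under repeated out-shuffles:
3 → 6 → 12 → 24 → 19 → 9 → 18 → 7 → ... → 3 (length 28)
It first returns after 28 out-shuffles.

28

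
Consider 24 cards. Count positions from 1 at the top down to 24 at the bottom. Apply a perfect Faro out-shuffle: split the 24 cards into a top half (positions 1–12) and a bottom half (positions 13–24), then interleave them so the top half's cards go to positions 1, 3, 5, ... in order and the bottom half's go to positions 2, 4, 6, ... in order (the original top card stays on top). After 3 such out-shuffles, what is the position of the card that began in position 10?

Track the card's position through each out-shuffle:
10 → 19 → 14 → 4

4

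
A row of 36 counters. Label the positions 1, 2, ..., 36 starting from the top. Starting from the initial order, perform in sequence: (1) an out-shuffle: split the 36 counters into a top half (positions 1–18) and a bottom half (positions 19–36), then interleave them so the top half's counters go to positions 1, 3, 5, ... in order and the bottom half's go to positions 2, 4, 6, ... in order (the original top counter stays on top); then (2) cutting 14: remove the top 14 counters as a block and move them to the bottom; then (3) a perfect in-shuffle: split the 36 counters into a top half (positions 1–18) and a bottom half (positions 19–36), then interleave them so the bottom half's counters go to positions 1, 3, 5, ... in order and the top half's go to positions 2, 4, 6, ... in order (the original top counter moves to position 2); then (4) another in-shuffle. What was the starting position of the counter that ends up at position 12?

Undo the operations in reverse order, starting from position 12:
  undo op 4 (in-shuffle, from top half): 12 ← 6
  undo op 3 (in-shuffle, from top half): 6 ← 3
  undo op 2 (cut 14): 3 ← 17
  undo op 1 (out-shuffle, from top half): 17 ← 9
So the counter at position 12 came from original position 9.

9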